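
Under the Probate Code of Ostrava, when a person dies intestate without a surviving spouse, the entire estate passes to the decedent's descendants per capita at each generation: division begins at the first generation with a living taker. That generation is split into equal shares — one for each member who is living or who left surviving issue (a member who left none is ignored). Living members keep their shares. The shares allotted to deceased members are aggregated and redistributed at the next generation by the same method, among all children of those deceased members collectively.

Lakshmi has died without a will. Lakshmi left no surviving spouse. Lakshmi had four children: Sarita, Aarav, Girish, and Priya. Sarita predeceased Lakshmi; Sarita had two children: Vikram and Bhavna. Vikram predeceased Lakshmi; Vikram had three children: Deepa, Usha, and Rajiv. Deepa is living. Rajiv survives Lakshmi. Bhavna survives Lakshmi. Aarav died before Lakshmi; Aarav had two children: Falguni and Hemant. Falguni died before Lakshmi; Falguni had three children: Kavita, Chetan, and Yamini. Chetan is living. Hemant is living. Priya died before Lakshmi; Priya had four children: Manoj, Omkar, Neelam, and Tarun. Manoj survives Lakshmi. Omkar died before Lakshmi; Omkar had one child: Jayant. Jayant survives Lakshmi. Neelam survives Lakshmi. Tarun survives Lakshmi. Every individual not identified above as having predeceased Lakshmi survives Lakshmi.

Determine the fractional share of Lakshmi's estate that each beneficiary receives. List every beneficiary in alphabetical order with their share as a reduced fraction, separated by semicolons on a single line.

Bhavna 3/32; Chetan 9/224; Deepa 9/224; Girish 1/4; Hemant 3/32; Jayant 9/224; Kavita 9/224; Manoj 3/32; Neelam 3/32; Rajiv 9/224; Tarun 3/32; Usha 9/224; Yamini 9/224

There is no surviving spouse, so the entire estate passes to Lakshmi's descendants per capita at each generation.
At generation 1 (Sarita, Aarav, Girish, Priya) there are 4 shares of (1)/4 = 1/4 each.
Living: Girish — each takes 1/4.
Deceased: Sarita, Aarav, and Priya. Their combined 3/4 is pooled and carried to generation 2.
At generation 2 (Vikram, Bhavna, Falguni, Hemant, Manoj, Omkar, Neelam, Tarun) there are 8 shares of (3/4)/8 = 3/32 each.
Living: Bhavna, Hemant, Manoj, Neelam, and Tarun — each takes 3/32.
Deceased: Vikram, Falguni, and Omkar. Their combined 9/32 is pooled and carried to generation 3.
At generation 3 (Deepa, Usha, Rajiv, Kavita, Chetan, Yamini, Jayant) there are 7 shares of (9/32)/7 = 9/224 each.
Living: Deepa, Usha, Rajiv, Kavita, Chetan, Yamini, and Jayant — each takes 9/224.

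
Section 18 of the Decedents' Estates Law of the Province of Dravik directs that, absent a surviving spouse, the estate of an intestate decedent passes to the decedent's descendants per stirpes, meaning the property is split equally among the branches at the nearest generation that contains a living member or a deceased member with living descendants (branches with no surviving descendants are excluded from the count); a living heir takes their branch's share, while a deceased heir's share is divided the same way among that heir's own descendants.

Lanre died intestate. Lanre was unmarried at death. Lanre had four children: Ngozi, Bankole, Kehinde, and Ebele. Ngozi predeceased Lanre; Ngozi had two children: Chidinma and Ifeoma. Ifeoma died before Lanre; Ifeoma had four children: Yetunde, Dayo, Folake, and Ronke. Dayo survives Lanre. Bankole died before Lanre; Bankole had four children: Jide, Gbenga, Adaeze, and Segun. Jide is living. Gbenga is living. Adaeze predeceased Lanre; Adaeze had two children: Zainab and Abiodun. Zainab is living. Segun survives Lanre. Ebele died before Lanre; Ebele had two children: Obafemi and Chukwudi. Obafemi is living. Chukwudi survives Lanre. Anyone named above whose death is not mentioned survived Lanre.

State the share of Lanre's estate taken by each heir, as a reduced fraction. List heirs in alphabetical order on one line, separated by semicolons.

There is no surviving spouse, so the entire estate passes to Lanre's descendants per stirpes.
The estate is divided into 4 equal shares of 1/4 among Ngozi, Bankole, Kehinde, Ebele.
Ngozi predeceased; the 1/4 allotted to Ngozi's branch passes to Ngozi's issue by representation.
The 1/4 is divided into 2 equal shares of 1/8 among Chidinma, Ifeoma.
Chidinma is living and takes 1/8.
Ifeoma predeceased; the 1/8 allotted to Ifeoma's branch passes to Ifeoma's issue by representation.
The 1/8 is divided into 4 equal shares of 1/32 among Yetunde, Dayo, Folake, Ronke.
Yetunde is living and takes 1/32.
Dayo is living and takes 1/32.
Folake is living and takes 1/32.
Ronke is living and takes 1/32.
Bankole predeceased; the 1/4 allotted to Bankole's branch passes to Bankole's issue by representation.
The 1/4 is divided into 4 equal shares of 1/16 among Jide, Gbenga, Adaeze, Segun.
Jide is living and takes 1/16.
Gbenga is living and takes 1/16.
Adaeze predeceased; the 1/16 allotted to Adaeze's branch passes to Adaeze's issue by representation.
The 1/16 is divided into 2 equal shares of 1/32 among Zainab, Abiodun.
Zainab is living and takes 1/32.
Abiodun is living and takes 1/32.
Segun is living and takes 1/16.
Kehinde is living and takes 1/4.
Ebele predeceased; the 1/4 allotted to Ebele's branch passes to Ebele's issue by representation.
The 1/4 is divided into 2 equal shares of 1/8 among Obafemi, Chukwudi.
Obafemi is living and takes 1/8.
Chukwudi is living and takes 1/8.

Abiodun 1/32; Chidinma 1/8; Chukwudi 1/8; Dayo 1/32; Folake 1/32; Gbenga 1/16; Jide 1/16; Kehinde 1/4; Obafemi 1/8; Ronke 1/32; Segun 1/16; Yetunde 1/32; Zainab 1/32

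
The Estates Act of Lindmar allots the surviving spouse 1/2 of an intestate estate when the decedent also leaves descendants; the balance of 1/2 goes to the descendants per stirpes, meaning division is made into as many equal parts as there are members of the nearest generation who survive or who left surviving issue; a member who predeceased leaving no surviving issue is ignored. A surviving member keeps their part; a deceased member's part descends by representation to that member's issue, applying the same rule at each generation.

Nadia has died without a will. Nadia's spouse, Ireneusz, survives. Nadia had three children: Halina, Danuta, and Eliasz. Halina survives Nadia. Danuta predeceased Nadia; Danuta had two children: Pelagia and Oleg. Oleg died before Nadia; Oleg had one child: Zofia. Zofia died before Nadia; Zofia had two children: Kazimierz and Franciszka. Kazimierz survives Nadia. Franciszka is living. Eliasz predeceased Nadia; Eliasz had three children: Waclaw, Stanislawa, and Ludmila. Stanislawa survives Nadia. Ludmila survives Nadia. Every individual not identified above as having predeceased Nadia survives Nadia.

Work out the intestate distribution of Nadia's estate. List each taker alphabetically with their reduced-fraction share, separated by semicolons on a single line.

Franciszka 1/24; Halina 1/6; Ireneusz 1/2; Kazimierz 1/24; Ludmila 1/18; Pelagia 1/12; Stanislawa 1/18; Waclaw 1/18

Ireneusz, as surviving spouse, takes 1/2.
The remaining 1/2 passes to Nadia's descendants per stirpes.
The 1/2 is divided into 3 equal shares of 1/6 among Halina, Danuta, Eliasz.
Halina is living and takes 1/6.
Danuta predeceased; the 1/6 allotted to Danuta's branch passes to Danuta's issue by representation.
The 1/6 is divided into 2 equal shares of 1/12 among Pelagia, Oleg.
Pelagia is living and takes 1/12.
Oleg predeceased; the 1/12 allotted to Oleg's branch passes to Oleg's issue by representation.
Zofia's line is the sole branch at this level, so the full 1/12 passes to Zofia's issue by representation.
The 1/12 is divided into 2 equal shares of 1/24 among Kazimierz, Franciszka.
Kazimierz is living and takes 1/24.
Franciszka is living and takes 1/24.
Eliasz predeceased; the 1/6 allotted to Eliasz's branch passes to Eliasz's issue by representation.
The 1/6 is divided into 3 equal shares of 1/18 among Waclaw, Stanislawa, Ludmila.
Waclaw is living and takes 1/18.
Stanislawa is living and takes 1/18.
Ludmila is living and takes 1/18.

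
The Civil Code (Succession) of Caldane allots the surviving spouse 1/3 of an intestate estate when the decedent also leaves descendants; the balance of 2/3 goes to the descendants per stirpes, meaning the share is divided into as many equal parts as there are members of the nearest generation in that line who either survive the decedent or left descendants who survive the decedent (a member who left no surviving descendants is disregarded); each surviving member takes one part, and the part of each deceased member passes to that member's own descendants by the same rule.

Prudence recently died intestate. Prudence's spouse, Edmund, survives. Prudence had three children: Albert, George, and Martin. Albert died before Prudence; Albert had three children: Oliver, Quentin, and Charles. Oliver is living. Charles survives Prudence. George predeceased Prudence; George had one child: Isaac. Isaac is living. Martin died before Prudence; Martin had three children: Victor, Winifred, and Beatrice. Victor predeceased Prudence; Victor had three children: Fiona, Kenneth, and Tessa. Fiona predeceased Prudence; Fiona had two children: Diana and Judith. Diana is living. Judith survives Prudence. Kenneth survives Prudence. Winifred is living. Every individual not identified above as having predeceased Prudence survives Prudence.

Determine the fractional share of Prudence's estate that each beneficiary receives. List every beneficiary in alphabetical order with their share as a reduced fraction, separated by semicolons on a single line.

Beatrice 2/27; Charles 2/27; Diana 1/81; Edmund 1/3; Isaac 2/9; Judith 1/81; Kenneth 2/81; Oliver 2/27; Quentin 2/27; Tessa 2/81; Winifred 2/27

Edmund, as surviving spouse, takes 1/3.
The remaining 2/3 passes to Prudence's descendants per stirpes.
The 2/3 is divided into 3 equal shares of 2/9 among Albert, George, Martin.
Albert predeceased; the 2/9 allotted to Albert's branch passes to Albert's issue by representation.
The 2/9 is divided into 3 equal shares of 2/27 among Oliver, Quentin, Charles.
Oliver is living and takes 2/27.
Quentin is living and takes 2/27.
Charles is living and takes 2/27.
George predeceased; the 2/9 allotted to George's branch passes to George's issue by representation.
Isaac is the sole taker at this level and receives the full 2/9.
Martin predeceased; the 2/9 allotted to Martin's branch passes to Martin's issue by representation.
The 2/9 is divided into 3 equal shares of 2/27 among Victor, Winifred, Beatrice.
Victor predeceased; the 2/27 allotted to Victor's branch passes to Victor's issue by representation.
The 2/27 is divided into 3 equal shares of 2/81 among Fiona, Kenneth, Tessa.
Fiona predeceased; the 2/81 allotted to Fiona's branch passes to Fiona's issue by representation.
The 2/81 is divided into 2 equal shares of 1/81 among Diana, Judith.
Diana is living and takes 1/81.
Judith is living and takes 1/81.
Kenneth is living and takes 2/81.
Tessa is living and takes 2/81.
Winifred is living and takes 2/27.
Beatrice is living and takes 2/27.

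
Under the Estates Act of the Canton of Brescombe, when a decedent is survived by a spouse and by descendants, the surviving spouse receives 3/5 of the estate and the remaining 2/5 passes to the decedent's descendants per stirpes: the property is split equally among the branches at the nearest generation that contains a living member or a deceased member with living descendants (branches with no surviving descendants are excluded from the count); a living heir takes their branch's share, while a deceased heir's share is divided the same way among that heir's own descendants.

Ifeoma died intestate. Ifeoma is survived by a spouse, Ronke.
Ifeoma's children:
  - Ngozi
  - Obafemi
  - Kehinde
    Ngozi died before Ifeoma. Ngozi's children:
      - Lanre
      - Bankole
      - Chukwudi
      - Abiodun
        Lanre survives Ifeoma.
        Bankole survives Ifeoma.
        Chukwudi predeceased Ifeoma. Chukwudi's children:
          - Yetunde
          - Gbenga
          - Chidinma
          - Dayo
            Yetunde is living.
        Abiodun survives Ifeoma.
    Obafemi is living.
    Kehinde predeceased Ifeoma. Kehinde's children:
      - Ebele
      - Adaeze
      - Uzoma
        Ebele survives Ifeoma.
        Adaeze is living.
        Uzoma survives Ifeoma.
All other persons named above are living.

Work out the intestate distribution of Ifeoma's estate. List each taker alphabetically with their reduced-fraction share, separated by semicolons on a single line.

Ronke, as surviving spouse, takes 3/5.
The remaining 2/5 passes to Ifeoma's descendants per stirpes.
The 2/5 is divided into 3 equal shares of 2/15 among Ngozi, Obafemi, Kehinde.
Ngozi predeceased; the 2/15 allotted to Ngozi's branch passes to Ngozi's issue by representation.
The 2/15 is divided into 4 equal shares of 1/30 among Lanre, Bankole, Chukwudi, Abiodun.
Lanre is living and takes 1/30.
Bankole is living and takes 1/30.
Chukwudi predeceased; the 1/30 allotted to Chukwudi's branch passes to Chukwudi's issue by representation.
The 1/30 is divided into 4 equal shares of 1/120 among Yetunde, Gbenga, Chidinma, Dayo.
Yetunde is living and takes 1/120.
Gbenga is living and takes 1/120.
Chidinma is living and takes 1/120.
Dayo is living and takes 1/120.
Abiodun is living and takes 1/30.
Obafemi is living and takes 2/15.
Kehinde predeceased; the 2/15 allotted to Kehinde's branch passes to Kehinde's issue by representation.
The 2/15 is divided into 3 equal shares of 2/45 among Ebele, Adaeze, Uzoma.
Ebele is living and takes 2/45.
Adaeze is living and takes 2/45.
Uzoma is living and takes 2/45.

Abiodun 1/30; Adaeze 2/45; Bankole 1/30; Chidinma 1/120; Dayo 1/120; Ebele 2/45; Gbenga 1/120; Lanre 1/30; Obafemi 2/15; Ronke 3/5; Uzoma 2/45; Yetunde 1/120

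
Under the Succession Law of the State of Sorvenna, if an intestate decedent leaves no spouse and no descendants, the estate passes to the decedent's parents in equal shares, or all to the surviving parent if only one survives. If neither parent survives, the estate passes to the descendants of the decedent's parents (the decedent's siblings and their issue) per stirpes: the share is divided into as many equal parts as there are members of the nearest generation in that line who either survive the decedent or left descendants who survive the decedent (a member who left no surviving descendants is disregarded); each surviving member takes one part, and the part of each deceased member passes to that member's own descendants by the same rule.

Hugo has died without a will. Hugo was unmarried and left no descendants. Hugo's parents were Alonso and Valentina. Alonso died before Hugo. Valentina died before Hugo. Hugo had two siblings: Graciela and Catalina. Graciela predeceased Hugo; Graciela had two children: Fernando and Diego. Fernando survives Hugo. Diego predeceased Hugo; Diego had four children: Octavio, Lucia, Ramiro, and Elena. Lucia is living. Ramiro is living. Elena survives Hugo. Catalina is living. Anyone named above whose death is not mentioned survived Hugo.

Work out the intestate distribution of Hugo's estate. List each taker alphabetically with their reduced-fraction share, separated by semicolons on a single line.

Catalina 1/2; Elena 1/16; Fernando 1/4; Lucia 1/16; Octavio 1/16; Ramiro 1/16

Neither parent survives and there are no descendants, so the estate passes to Hugo's siblings and their issue per stirpes.
The estate is divided into 2 equal shares of 1/2 among Graciela, Catalina.
Graciela predeceased; the 1/2 allotted to Graciela's branch passes to Graciela's issue by representation.
The 1/2 is divided into 2 equal shares of 1/4 among Fernando, Diego.
Fernando is living and takes 1/4.
Diego predeceased; the 1/4 allotted to Diego's branch passes to Diego's issue by representation.
The 1/4 is divided into 4 equal shares of 1/16 among Octavio, Lucia, Ramiro, Elena.
Octavio is living and takes 1/16.
Lucia is living and takes 1/16.
Ramiro is living and takes 1/16.
Elena is living and takes 1/16.
Catalina is living and takes 1/2.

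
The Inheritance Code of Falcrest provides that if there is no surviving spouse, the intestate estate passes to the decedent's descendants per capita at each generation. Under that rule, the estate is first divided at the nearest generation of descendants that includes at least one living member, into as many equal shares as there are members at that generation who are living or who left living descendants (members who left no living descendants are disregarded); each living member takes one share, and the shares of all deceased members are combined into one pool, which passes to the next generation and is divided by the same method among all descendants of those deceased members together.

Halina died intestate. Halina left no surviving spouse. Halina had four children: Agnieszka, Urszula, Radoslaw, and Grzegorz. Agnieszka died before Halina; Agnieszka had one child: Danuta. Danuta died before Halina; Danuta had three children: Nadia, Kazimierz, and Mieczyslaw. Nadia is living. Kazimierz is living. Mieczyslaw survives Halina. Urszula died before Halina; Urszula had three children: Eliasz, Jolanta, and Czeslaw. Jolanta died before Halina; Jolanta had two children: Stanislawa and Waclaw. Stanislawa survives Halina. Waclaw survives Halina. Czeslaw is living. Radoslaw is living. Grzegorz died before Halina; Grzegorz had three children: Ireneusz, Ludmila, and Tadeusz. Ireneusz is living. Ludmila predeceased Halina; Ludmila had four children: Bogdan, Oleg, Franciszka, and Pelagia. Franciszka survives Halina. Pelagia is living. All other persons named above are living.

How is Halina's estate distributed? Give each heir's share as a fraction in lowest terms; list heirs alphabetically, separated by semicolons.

Bogdan 1/28; Czeslaw 3/28; Eliasz 3/28; Franciszka 1/28; Ireneusz 3/28; Kazimierz 1/28; Mieczyslaw 1/28; Nadia 1/28; Oleg 1/28; Pelagia 1/28; Radoslaw 1/4; Stanislawa 1/28; Tadeusz 3/28; Waclaw 1/28

There is no surviving spouse, so the entire estate passes to Halina's descendants per capita at each generation.
At generation 1 (Agnieszka, Urszula, Radoslaw, Grzegorz) there are 4 shares of (1)/4 = 1/4 each.
Living: Radoslaw — each takes 1/4.
Deceased: Agnieszka, Urszula, and Grzegorz. Their combined 3/4 is pooled and carried to generation 2.
At generation 2 (Danuta, Eliasz, Jolanta, Czeslaw, Ireneusz, Ludmila, Tadeusz) there are 7 shares of (3/4)/7 = 3/28 each.
Living: Eliasz, Czeslaw, Ireneusz, and Tadeusz — each takes 3/28.
Deceased: Danuta, Jolanta, and Ludmila. Their combined 9/28 is pooled and carried to generation 3.
At generation 3 (Nadia, Kazimierz, Mieczyslaw, Stanislawa, Waclaw, Bogdan, Oleg, Franciszka, Pelagia) there are 9 shares of (9/28)/9 = 1/28 each.
Living: Nadia, Kazimierz, Mieczyslaw, Stanislawa, Waclaw, Bogdan, Oleg, Franciszka, and Pelagia — each takes 1/28.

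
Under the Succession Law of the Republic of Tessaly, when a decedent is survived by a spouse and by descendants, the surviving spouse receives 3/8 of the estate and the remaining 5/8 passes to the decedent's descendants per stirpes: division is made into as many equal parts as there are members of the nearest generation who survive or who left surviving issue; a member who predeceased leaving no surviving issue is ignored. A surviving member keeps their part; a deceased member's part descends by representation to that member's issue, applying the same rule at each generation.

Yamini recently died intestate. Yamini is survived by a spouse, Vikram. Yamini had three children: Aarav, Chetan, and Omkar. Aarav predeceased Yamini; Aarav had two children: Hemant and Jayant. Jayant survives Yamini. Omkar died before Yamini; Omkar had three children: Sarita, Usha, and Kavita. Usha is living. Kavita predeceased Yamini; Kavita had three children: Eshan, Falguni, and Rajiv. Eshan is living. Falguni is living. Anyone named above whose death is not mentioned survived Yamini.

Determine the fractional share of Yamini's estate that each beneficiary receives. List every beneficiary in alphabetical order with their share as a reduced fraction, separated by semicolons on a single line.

Vikram, as surviving spouse, takes 3/8.
The remaining 5/8 passes to Yamini's descendants per stirpes.
The 5/8 is divided into 3 equal shares of 5/24 among Aarav, Chetan, Omkar.
Aarav predeceased; the 5/24 allotted to Aarav's branch passes to Aarav's issue by representation.
The 5/24 is divided into 2 equal shares of 5/48 among Hemant, Jayant.
Hemant is living and takes 5/48.
Jayant is living and takes 5/48.
Chetan is living and takes 5/24.
Omkar predeceased; the 5/24 allotted to Omkar's branch passes to Omkar's issue by representation.
The 5/24 is divided into 3 equal shares of 5/72 among Sarita, Usha, Kavita.
Sarita is living and takes 5/72.
Usha is living and takes 5/72.
Kavita predeceased; the 5/72 allotted to Kavita's branch passes to Kavita's issue by representation.
The 5/72 is divided into 3 equal shares of 5/216 among Eshan, Falguni, Rajiv.
Eshan is living and takes 5/216.
Falguni is living and takes 5/216.
Rajiv is living and takes 5/216.

Chetan 5/24; Eshan 5/216; Falguni 5/216; Hemant 5/48; Jayant 5/48; Rajiv 5/216; Sarita 5/72; Usha 5/72; Vikram 3/8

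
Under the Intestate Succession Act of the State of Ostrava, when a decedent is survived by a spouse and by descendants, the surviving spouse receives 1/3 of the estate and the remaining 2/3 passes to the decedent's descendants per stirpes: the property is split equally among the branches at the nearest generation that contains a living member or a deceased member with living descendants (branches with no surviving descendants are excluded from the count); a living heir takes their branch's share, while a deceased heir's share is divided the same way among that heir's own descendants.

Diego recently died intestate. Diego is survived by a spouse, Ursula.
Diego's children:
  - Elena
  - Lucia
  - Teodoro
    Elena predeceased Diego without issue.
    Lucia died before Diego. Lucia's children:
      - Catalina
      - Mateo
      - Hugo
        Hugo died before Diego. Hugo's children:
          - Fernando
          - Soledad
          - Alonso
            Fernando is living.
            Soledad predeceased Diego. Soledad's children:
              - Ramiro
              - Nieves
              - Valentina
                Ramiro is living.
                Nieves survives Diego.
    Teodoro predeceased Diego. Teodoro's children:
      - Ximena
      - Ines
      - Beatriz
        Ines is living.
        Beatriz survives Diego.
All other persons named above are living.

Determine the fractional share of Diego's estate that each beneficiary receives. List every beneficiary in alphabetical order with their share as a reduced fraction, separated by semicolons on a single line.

Alonso 1/27; Beatriz 1/9; Catalina 1/9; Fernando 1/27; Ines 1/9; Mateo 1/9; Nieves 1/81; Ramiro 1/81; Ursula 1/3; Valentina 1/81; Ximena 1/9

Ursula, as surviving spouse, takes 1/3.
The remaining 2/3 passes to Diego's descendants per stirpes.
Elena left no surviving issue, so that branch lapses and is disregarded.
The 2/3 is divided into 2 equal shares of 1/3 among Lucia, Teodoro.
Lucia predeceased; the 1/3 allotted to Lucia's branch passes to Lucia's issue by representation.
The 1/3 is divided into 3 equal shares of 1/9 among Catalina, Mateo, Hugo.
Catalina is living and takes 1/9.
Mateo is living and takes 1/9.
Hugo predeceased; the 1/9 allotted to Hugo's branch passes to Hugo's issue by representation.
The 1/9 is divided into 3 equal shares of 1/27 among Fernando, Soledad, Alonso.
Fernando is living and takes 1/27.
Soledad predeceased; the 1/27 allotted to Soledad's branch passes to Soledad's issue by representation.
The 1/27 is divided into 3 equal shares of 1/81 among Ramiro, Nieves, Valentina.
Ramiro is living and takes 1/81.
Nieves is living and takes 1/81.
Valentina is living and takes 1/81.
Alonso is living and takes 1/27.
Teodoro predeceased; the 1/3 allotted to Teodoro's branch passes to Teodoro's issue by representation.
The 1/3 is divided into 3 equal shares of 1/9 among Ximena, Ines, Beatriz.
Ximena is living and takes 1/9.
Ines is living and takes 1/9.
Beatriz is living and takes 1/9.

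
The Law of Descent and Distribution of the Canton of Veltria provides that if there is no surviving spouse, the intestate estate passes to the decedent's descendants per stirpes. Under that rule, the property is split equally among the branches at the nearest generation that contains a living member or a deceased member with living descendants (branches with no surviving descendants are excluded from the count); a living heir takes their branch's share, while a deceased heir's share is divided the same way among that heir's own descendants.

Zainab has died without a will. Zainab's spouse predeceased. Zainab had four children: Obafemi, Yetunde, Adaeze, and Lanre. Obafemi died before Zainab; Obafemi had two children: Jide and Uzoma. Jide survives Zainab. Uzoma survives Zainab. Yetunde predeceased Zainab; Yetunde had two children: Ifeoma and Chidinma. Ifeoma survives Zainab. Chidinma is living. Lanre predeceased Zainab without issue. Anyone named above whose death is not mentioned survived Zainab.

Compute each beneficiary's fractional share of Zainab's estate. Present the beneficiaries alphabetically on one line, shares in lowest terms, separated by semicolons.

There is no surviving spouse, so the entire estate passes to Zainab's descendants per stirpes.
Lanre left no surviving issue, so that branch lapses and is disregarded.
The estate is divided into 3 equal shares of 1/3 among Obafemi, Yetunde, Adaeze.
Obafemi predeceased; the 1/3 allotted to Obafemi's branch passes to Obafemi's issue by representation.
The 1/3 is divided into 2 equal shares of 1/6 among Jide, Uzoma.
Jide is living and takes 1/6.
Uzoma is living and takes 1/6.
Yetunde predeceased; the 1/3 allotted to Yetunde's branch passes to Yetunde's issue by representation.
The 1/3 is divided into 2 equal shares of 1/6 among Ifeoma, Chidinma.
Ifeoma is living and takes 1/6.
Chidinma is living and takes 1/6.
Adaeze is living and takes 1/3.

Adaeze 1/3; Chidinma 1/6; Ifeoma 1/6; Jide 1/6; Uzoma 1/6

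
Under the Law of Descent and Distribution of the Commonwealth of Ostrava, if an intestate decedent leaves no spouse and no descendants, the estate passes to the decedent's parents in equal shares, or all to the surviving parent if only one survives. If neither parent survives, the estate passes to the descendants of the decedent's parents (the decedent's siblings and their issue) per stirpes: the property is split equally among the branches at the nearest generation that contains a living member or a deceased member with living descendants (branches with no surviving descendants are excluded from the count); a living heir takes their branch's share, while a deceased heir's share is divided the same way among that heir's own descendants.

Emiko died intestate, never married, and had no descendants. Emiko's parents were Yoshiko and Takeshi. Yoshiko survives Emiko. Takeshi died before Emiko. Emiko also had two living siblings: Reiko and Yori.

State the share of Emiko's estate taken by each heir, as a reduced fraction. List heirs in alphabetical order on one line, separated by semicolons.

Yoshiko 1

Only one parent, Yoshiko, survives, so Yoshiko takes the entire estate. The siblings take nothing because a surviving parent has priority.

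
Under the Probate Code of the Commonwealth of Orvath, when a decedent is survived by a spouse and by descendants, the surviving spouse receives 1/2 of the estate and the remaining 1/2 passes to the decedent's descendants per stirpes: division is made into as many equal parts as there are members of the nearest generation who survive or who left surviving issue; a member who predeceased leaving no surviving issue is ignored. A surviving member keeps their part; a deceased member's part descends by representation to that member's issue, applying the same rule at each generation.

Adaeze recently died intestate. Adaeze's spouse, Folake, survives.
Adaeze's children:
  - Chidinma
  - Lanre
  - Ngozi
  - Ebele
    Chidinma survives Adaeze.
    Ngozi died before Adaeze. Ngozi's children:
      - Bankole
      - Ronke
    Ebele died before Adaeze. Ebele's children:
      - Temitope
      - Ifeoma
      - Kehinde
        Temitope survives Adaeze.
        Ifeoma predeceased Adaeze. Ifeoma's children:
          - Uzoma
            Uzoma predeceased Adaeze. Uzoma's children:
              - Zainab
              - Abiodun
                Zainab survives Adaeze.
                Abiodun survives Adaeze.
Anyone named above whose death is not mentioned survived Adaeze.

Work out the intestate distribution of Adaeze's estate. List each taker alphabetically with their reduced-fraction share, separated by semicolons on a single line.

Abiodun 1/48; Bankole 1/16; Chidinma 1/8; Folake 1/2; Kehinde 1/24; Lanre 1/8; Ronke 1/16; Temitope 1/24; Zainab 1/48

Folake, as surviving spouse, takes 1/2.
The remaining 1/2 passes to Adaeze's descendants per stirpes.
The 1/2 is divided into 4 equal shares of 1/8 among Chidinma, Lanre, Ngozi, Ebele.
Chidinma is living and takes 1/8.
Lanre is living and takes 1/8.
Ngozi predeceased; the 1/8 allotted to Ngozi's branch passes to Ngozi's issue by representation.
The 1/8 is divided into 2 equal shares of 1/16 among Bankole, Ronke.
Bankole is living and takes 1/16.
Ronke is living and takes 1/16.
Ebele predeceased; the 1/8 allotted to Ebele's branch passes to Ebele's issue by representation.
The 1/8 is divided into 3 equal shares of 1/24 among Temitope, Ifeoma, Kehinde.
Temitope is living and takes 1/24.
Ifeoma predeceased; the 1/24 allotted to Ifeoma's branch passes to Ifeoma's issue by representation.
Uzoma's line is the sole branch at this level, so the full 1/24 passes to Uzoma's issue by representation.
The 1/24 is divided into 2 equal shares of 1/48 among Zainab, Abiodun.
Zainab is living and takes 1/48.
Abiodun is living and takes 1/48.
Kehinde is living and takes 1/24.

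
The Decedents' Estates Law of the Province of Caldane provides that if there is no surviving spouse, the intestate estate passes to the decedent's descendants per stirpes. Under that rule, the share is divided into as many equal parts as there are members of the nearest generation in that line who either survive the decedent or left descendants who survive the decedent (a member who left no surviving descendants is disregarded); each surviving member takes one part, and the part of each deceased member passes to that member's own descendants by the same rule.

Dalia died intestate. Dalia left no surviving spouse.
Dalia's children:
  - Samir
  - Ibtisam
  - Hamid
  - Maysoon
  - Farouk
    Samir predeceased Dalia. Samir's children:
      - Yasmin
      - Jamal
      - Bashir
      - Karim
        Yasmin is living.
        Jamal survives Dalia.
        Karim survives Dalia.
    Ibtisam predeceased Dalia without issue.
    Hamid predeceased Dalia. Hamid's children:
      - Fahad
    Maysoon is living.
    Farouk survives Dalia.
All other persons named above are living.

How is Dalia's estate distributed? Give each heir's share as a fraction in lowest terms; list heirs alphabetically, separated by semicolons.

Bashir 1/16; Fahad 1/4; Farouk 1/4; Jamal 1/16; Karim 1/16; Maysoon 1/4; Yasmin 1/16

There is no surviving spouse, so the entire estate passes to Dalia's descendants per stirpes.
Ibtisam left no surviving issue, so that branch lapses and is disregarded.
The estate is divided into 4 equal shares of 1/4 among Samir, Hamid, Maysoon, Farouk.
Samir predeceased; the 1/4 allotted to Samir's branch passes to Samir's issue by representation.
The 1/4 is divided into 4 equal shares of 1/16 among Yasmin, Jamal, Bashir, Karim.
Yasmin is living and takes 1/16.
Jamal is living and takes 1/16.
Bashir is living and takes 1/16.
Karim is living and takes 1/16.
Hamid predeceased; the 1/4 allotted to Hamid's branch passes to Hamid's issue by representation.
Fahad is the sole taker at this level and receives the full 1/4.
Maysoon is living and takes 1/4.
Farouk is living and takes 1/4.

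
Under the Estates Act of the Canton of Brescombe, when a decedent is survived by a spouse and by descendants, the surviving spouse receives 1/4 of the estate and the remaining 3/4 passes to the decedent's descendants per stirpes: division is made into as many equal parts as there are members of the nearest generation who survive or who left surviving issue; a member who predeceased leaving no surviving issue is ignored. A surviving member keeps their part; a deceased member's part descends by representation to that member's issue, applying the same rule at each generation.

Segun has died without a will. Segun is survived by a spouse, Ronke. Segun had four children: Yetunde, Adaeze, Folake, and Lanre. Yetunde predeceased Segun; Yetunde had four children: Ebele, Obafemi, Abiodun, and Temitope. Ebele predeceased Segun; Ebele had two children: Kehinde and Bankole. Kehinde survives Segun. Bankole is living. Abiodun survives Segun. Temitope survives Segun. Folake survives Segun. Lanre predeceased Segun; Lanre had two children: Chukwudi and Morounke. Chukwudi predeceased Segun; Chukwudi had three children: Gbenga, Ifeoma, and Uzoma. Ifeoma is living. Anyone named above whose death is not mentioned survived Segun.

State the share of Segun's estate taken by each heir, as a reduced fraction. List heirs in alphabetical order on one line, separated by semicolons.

Ronke, as surviving spouse, takes 1/4.
The remaining 3/4 passes to Segun's descendants per stirpes.
The 3/4 is divided into 4 equal shares of 3/16 among Yetunde, Adaeze, Folake, Lanre.
Yetunde predeceased; the 3/16 allotted to Yetunde's branch passes to Yetunde's issue by representation.
The 3/16 is divided into 4 equal shares of 3/64 among Ebele, Obafemi, Abiodun, Temitope.
Ebele predeceased; the 3/64 allotted to Ebele's branch passes to Ebele's issue by representation.
The 3/64 is divided into 2 equal shares of 3/128 among Kehinde, Bankole.
Kehinde is living and takes 3/128.
Bankole is living and takes 3/128.
Obafemi is living and takes 3/64.
Abiodun is living and takes 3/64.
Temitope is living and takes 3/64.
Adaeze is living and takes 3/16.
Folake is living and takes 3/16.
Lanre predeceased; the 3/16 allotted to Lanre's branch passes to Lanre's issue by representation.
The 3/16 is divided into 2 equal shares of 3/32 among Chukwudi, Morounke.
Chukwudi predeceased; the 3/32 allotted to Chukwudi's branch passes to Chukwudi's issue by representation.
The 3/32 is divided into 3 equal shares of 1/32 among Gbenga, Ifeoma, Uzoma.
Gbenga is living and takes 1/32.
Ifeoma is living and takes 1/32.
Uzoma is living and takes 1/32.
Morounke is living and takes 3/32.

Abiodun 3/64; Adaeze 3/16; Bankole 3/128; Folake 3/16; Gbenga 1/32; Ifeoma 1/32; Kehinde 3/128; Morounke 3/32; Obafemi 3/64; Ronke 1/4; Temitope 3/64; Uzoma 1/32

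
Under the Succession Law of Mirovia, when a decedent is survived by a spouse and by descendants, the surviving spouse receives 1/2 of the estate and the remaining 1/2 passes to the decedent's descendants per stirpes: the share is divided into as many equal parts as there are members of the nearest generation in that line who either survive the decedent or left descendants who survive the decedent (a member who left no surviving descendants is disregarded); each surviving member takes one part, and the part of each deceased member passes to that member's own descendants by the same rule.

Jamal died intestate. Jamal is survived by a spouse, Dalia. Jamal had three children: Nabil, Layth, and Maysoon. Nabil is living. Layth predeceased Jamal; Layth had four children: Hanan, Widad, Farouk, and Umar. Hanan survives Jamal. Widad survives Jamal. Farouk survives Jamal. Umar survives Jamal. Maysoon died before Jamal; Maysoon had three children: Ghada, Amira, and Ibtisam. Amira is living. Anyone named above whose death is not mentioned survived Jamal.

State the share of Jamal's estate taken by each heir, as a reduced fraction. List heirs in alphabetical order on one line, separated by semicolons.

Amira 1/18; Dalia 1/2; Farouk 1/24; Ghada 1/18; Hanan 1/24; Ibtisam 1/18; Nabil 1/6; Umar 1/24; Widad 1/24

Dalia, as surviving spouse, takes 1/2.
The remaining 1/2 passes to Jamal's descendants per stirpes.
The 1/2 is divided into 3 equal shares of 1/6 among Nabil, Layth, Maysoon.
Nabil is living and takes 1/6.
Layth predeceased; the 1/6 allotted to Layth's branch passes to Layth's issue by representation.
The 1/6 is divided into 4 equal shares of 1/24 among Hanan, Widad, Farouk, Umar.
Hanan is living and takes 1/24.
Widad is living and takes 1/24.
Farouk is living and takes 1/24.
Umar is living and takes 1/24.
Maysoon predeceased; the 1/6 allotted to Maysoon's branch passes to Maysoon's issue by representation.
The 1/6 is divided into 3 equal shares of 1/18 among Ghada, Amira, Ibtisam.
Ghada is living and takes 1/18.
Amira is living and takes 1/18.
Ibtisam is living and takes 1/18.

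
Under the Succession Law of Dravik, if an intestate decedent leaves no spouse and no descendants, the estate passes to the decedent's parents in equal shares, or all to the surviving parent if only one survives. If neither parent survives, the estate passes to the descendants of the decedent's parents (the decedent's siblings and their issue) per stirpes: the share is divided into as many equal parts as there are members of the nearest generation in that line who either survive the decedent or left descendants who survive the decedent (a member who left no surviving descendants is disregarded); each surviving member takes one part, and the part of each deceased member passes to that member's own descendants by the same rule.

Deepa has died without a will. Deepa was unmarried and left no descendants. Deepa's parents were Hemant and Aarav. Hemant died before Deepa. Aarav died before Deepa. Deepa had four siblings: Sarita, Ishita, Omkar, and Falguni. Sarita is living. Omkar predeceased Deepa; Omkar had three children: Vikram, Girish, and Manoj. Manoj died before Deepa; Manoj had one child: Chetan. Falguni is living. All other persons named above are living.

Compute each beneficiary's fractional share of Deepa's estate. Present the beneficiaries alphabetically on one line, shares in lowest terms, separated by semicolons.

Neither parent survives and there are no descendants, so the estate passes to Deepa's siblings and their issue per stirpes.
The estate is divided into 4 equal shares of 1/4 among Sarita, Ishita, Omkar, Falguni.
Sarita is living and takes 1/4.
Ishita is living and takes 1/4.
Omkar predeceased; the 1/4 allotted to Omkar's branch passes to Omkar's issue by representation.
The 1/4 is divided into 3 equal shares of 1/12 among Vikram, Girish, Manoj.
Vikram is living and takes 1/12.
Girish is living and takes 1/12.
Manoj predeceased; the 1/12 allotted to Manoj's branch passes to Manoj's issue by representation.
Chetan is the sole taker at this level and receives the full 1/12.
Falguni is living and takes 1/4.

Chetan 1/12; Falguni 1/4; Girish 1/12; Ishita 1/4; Sarita 1/4; Vikram 1/12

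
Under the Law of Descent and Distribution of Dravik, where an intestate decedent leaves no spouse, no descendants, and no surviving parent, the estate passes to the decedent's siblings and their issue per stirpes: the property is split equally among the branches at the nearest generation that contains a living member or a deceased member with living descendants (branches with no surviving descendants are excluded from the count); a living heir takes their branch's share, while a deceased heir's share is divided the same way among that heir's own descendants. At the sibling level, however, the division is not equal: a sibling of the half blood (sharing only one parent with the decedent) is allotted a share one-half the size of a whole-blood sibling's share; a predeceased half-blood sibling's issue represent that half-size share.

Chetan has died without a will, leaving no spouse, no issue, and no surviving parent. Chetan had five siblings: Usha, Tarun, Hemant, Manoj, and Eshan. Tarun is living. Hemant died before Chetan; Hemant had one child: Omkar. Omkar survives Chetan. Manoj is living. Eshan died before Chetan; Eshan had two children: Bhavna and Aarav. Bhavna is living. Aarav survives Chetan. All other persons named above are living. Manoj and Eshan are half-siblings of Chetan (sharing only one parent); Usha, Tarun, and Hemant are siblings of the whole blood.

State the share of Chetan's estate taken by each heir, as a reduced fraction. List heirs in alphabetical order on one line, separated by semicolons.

Aarav 1/16; Bhavna 1/16; Manoj 1/8; Omkar 1/4; Tarun 1/4; Usha 1/4

No spouse, descendants, or parent survives, so the estate passes to Chetan's siblings per stirpes.
Half-blood siblings count for one-half the weight of whole-blood siblings at the initial division.
Dividing 1 in proportion to weights (total weight 4): Usha (weight 1) → 1/4; Tarun (weight 1) → 1/4; Hemant (weight 1) → 1/4; Manoj (weight 1/2) → 1/8; Eshan (weight 1/2) → 1/8.
Usha is living and takes 1/4.
Tarun is living and takes 1/4.
Hemant predeceased; the 1/4 allotted to Hemant's branch passes to Hemant's issue by representation.
Omkar is the sole taker at this level and receives the full 1/4.
Manoj is living and takes 1/8.
Eshan predeceased; the 1/8 allotted to Eshan's branch passes to Eshan's issue by representation.
The 1/8 is divided into 2 equal shares of 1/16 among Bhavna, Aarav.
Bhavna is living and takes 1/16.
Aarav is living and takes 1/16.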